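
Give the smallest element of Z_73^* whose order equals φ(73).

φ(73) = 73 − 1 = 72 = 2^3 · 3^2.
Test candidates g = 2, 3, … against the prime factors q ∈ {2, 3} of φ(73): g is a generator iff g^(72/q) ≢ 1 for every such q.
g = 2: 2^36 ≡ 1 — hits 1, so not a primitive root.
g = 3: 3^36 ≡ 1 — hits 1, so not a primitive root.
g = 4: 4^36 ≡ 1 — hits 1, so not a primitive root.
g = 5: 5^36 ≡ 72; 5^24 ≡ 8 — none is 1, so 5 is a primitive root.
Hence the least primitive root of 73 is 5.

5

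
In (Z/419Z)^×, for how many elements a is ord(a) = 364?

φ(419) = 419 − 1 = 418 = 2 · 11 · 19.
In a cyclic group of order 418, there are φ(d) elements of order d for each divisor d of 418, and zero for non-divisors.
Since 364 ∤ 418, the count is 0.

0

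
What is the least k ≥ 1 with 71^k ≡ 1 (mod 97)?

96

By Lagrange's theorem, ord_97(71) divides φ(97) = 97 − 1 = 96 = 2^5 · 3.
Divisors of 96: 1, 2, 3, 4, 6, 8, 12, 16, 24, 32, 48, 96.
Compute 71^d (mod 97) for the divisors d until we hit 1:
71^1 ≡ 71 (mod 97)
71^2 ≡ 94 (mod 97)
71^3 ≡ 78 (mod 97)
71^4 ≡ 9 (mod 97)
71^6 ≡ 70 (mod 97)
71^8 ≡ 81 (mod 97)
71^12 ≡ 50 (mod 97)
71^16 ≡ 62 (mod 97)
71^24 ≡ 75 (mod 97)
71^32 ≡ 61 (mod 97)
71^48 ≡ 96 (mod 97)
71^96 ≡ 1 (mod 97) ✓
So ord_97(71) = 96.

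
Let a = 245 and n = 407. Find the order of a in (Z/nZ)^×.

60

Since 245 ∈ (Z/407Z)^×, its order divides φ(407) = φ(11·37) = (11−1)·(37−1) = 10·36 = 360 = 2^3 · 3^2 · 5.
Divisors of 360: 1, 2, 3, 4, 5, 6, 8, 9, 10, 12, 15, 18, 20, 24, 30, 36, 40, 45, 60, 72, 90, 120, 180, 360.
Evaluate successive powers at the divisors of 360:
245^1 ≡ 245 (mod 407)
245^2 ≡ 196 (mod 407)
245^3 ≡ 401 (mod 407)
245^4 ≡ 158 (mod 407)
245^5 ≡ 45 (mod 407)
245^6 ≡ 36 (mod 407)
245^8 ≡ 137 (mod 407)
245^9 ≡ 191 (mod 407)
245^10 ≡ 397 (mod 407)
245^12 ≡ 75 (mod 407)
245^15 ≡ 364 (mod 407)
245^18 ≡ 258 (mod 407)
245^20 ≡ 100 (mod 407)
245^24 ≡ 334 (mod 407)
245^30 ≡ 221 (mod 407)
245^36 ≡ 223 (mod 407)
245^40 ≡ 232 (mod 407)
245^45 ≡ 265 (mod 407)
245^60 ≡ 1 (mod 407) ✓
Therefore the multiplicative order of 245 modulo 407 is 60.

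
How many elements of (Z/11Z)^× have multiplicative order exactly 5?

4

φ(11) = 11 − 1 = 10 = 2 · 5.
In a cyclic group of order 10, there are φ(d) elements of order d for each divisor d of 10, and zero for non-divisors.
5 | 10, and φ(5) = 5 − 1 = 4.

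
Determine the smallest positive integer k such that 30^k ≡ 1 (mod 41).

ord(30) | φ(41) = 41 − 1 = 40 = 2^3 · 5.
Divisors of 40: 1, 2, 4, 5, 8, 10, 20, 40.
Test each divisor d:
30^1 ≡ 30 (mod 41)
30^2 ≡ 39 (mod 41)
30^4 ≡ 4 (mod 41)
30^5 ≡ 38 (mod 41)
30^8 ≡ 16 (mod 41)
30^10 ≡ 9 (mod 41)
30^20 ≡ 40 (mod 41)
30^40 ≡ 1 (mod 41) ✓
So ord_41(30) = 40.

40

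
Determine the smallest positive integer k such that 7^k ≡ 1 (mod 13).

Since 7 ∈ (Z/13Z)^×, its order divides φ(13) = 13 − 1 = 12 = 2^2 · 3.
Divisors of 12: 1, 2, 3, 4, 6, 12.
Evaluate successive powers at the divisors of 12:
7^1 ≡ 7
7^2 ≡ 10
7^3 ≡ 5
7^4 ≡ 9
7^6 ≡ 12
7^12 ≡ 1
So ord_13(7) = 12.

12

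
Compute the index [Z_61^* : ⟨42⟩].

4

The order of 42 must divide φ(61) = 61 − 1 = 60 = 2^2 · 3 · 5.
Divisors of 60: 1, 2, 3, 4, 5, 6, 10, 12, 15, 20, 30, 60.
Evaluate successive powers at the divisors of 60:
42^1 ≡ 42 (mod 61)
42^2 ≡ 56 (mod 61)
42^3 ≡ 34 (mod 61)
42^4 ≡ 25 (mod 61)
42^5 ≡ 13 (mod 61)
42^6 ≡ 58 (mod 61)
42^10 ≡ 47 (mod 61)
42^12 ≡ 9 (mod 61)
42^15 ≡ 1 (mod 61) ✓
The order of 42 is 15, so the subgroup it generates has 15 elements.
[(Z/61Z)^× : ⟨42⟩] = 60/15 = 4.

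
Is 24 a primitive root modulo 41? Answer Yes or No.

φ(41) = 41 − 1 = 40 = 2^3 · 5.
An element g generates (Z/41Z)^× iff g^(40/q) ≢ 1 (mod 41) for each prime q ∈ {2, 5}.
24^20 ≡ 40 (mod 41)  [q = 2: ≢ 1 ✓]
24^8 ≡ 16 (mod 41)  [q = 5: ≢ 1 ✓]
All checks pass, so 24 has order 40 and is a primitive root modulo 41.

Yes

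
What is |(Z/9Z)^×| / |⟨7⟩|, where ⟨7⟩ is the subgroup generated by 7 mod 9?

Since 7 ∈ (Z/9Z)^×, its order divides φ(9) = φ(3^2) = 3·(3−1) = 6 = 2 · 3.
Divisors of 6: 1, 2, 3, 6.
Check 7^d mod 9 for each divisor in increasing order:
7^1 ≡ 7
7^2 ≡ 4
7^3 ≡ 1
The order of 7 is 3, so the subgroup it generates has 3 elements.
The index is φ(9) / ord(7) = 6 / 3 = 2.

2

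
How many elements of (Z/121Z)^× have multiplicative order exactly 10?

φ(121) = φ(11^2) = 11·(11−1) = 110 = 2 · 5 · 11.
In a cyclic group of order 110, there are φ(d) elements of order d for each divisor d of 110, and zero for non-divisors.
10 = 2 · 5 divides 110, and φ(10) = 4.

4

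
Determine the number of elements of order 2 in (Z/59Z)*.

1

φ(59) = 59 − 1 = 58 = 2 · 29.
Since (Z/59Z)^× is cyclic of order 58, the number of elements of order d is φ(d) when d | 58 and 0 otherwise.
2 | 58, and φ(2) = 2 − 1 = 1.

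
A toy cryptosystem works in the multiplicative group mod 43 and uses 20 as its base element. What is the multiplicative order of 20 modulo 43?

42

ord(20) | φ(43) = 43 − 1 = 42 = 2 · 3 · 7.
Divisors of 42: 1, 2, 3, 6, 7, 14, 21, 42.
Evaluate successive powers at the divisors of 42:
20^1 ≡ 20
20^2 ≡ 13
20^3 ≡ 2
20^6 ≡ 4
20^7 ≡ 37
20^14 ≡ 36
20^21 ≡ 42
20^42 ≡ 1
Hence ord(20) = 42.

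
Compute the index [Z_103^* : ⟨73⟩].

By Lagrange's theorem, ord_103(73) divides φ(103) = 103 − 1 = 102 = 2 · 3 · 17.
Divisors of 102: 1, 2, 3, 6, 17, 34, 51, 102.
Evaluate successive powers at the divisors of 102:
73^1 ≡ 73
73^2 ≡ 76
73^3 ≡ 89
73^6 ≡ 93
73^17 ≡ 102
73^34 ≡ 1
The order of 73 is 34, so the subgroup it generates has 34 elements.
Index = |(Z/103Z)^×| / |⟨73⟩| = 102 / 34 = 3.

3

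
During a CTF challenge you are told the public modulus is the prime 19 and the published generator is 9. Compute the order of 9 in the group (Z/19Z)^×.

9

ord(9) | φ(19) = 19 − 1 = 18 = 2 · 3^2.
Divisors of 18: 1, 2, 3, 6, 9, 18.
Evaluate successive powers at the divisors of 18:
9^1 ≡ 9 (mod 19)
9^2 ≡ 5 (mod 19)
9^3 ≡ 7 (mod 19)
9^6 ≡ 11 (mod 19)
9^9 ≡ 1 (mod 19) ✓
The smallest such exponent is 9, so the order of 9 is 9.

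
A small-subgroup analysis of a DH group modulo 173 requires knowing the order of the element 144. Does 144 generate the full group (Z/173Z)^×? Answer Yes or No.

φ(173) = 173 − 1 = 172 = 2^2 · 43.
Test 144^(172/q) mod 173 for each prime factor q of 172:
144^86 ≡ 1 (mod 173)  [q = 2: ≡ 1 ✗]
144^4 ≡ 57 (mod 173)  [q = 43: ≢ 1 ✓]
The check at q = 2 fails, so 144 generates a proper subgroup.

No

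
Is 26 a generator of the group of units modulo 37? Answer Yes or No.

φ(37) = 37 − 1 = 36 = 2^2 · 3^2.
An element g generates (Z/37Z)^× iff g^(36/q) ≢ 1 (mod 37) for each prime q ∈ {2, 3}.
26^18 ≡ 1 (mod 37)  [q = 2: ≡ 1 ✗]
26^12 ≡ 1 (mod 37)  [q = 3: ≡ 1 ✗]
The check at q = 2 fails, so 26 generates a proper subgroup.

No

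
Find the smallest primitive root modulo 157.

5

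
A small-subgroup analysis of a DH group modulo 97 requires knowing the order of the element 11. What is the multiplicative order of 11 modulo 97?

48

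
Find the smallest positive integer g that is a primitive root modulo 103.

φ(103) = 103 − 1 = 102 = 2 · 3 · 17.
Test candidates g = 2, 3, … against the prime factors q ∈ {2, 3, 17} of φ(103): g is a generator iff g^(102/q) ≢ 1 for every such q.
g = 2: 2^51 ≡ 1 — hits 1, so not a primitive root.
g = 3: 3^51 ≡ 102; 3^34 ≡ 1 — hits 1, so not a primitive root.
g = 4: 4^51 ≡ 1 — hits 1, so not a primitive root.
g = 5: 5^51 ≡ 102; 5^34 ≡ 56; 5^6 ≡ 72 — none is 1, so 5 is a primitive root.
The smallest primitive root modulo 103 is 5.

5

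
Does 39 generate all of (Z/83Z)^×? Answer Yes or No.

φ(83) = 83 − 1 = 82 = 2 · 41.
Test 39^(82/q) mod 83 for each prime factor q of 82:
39^41 ≡ 82 (mod 83)  [q = 2: ≢ 1 ✓]
39^2 ≡ 27 (mod 83)  [q = 41: ≢ 1 ✓]
Every test exponent gives a nontrivial residue, hence 39 generates the full group.

Yes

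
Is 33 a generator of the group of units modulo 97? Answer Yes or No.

No

φ(97) = 97 − 1 = 96 = 2^5 · 3.
It suffices to check that the order of 33 is not a proper divisor of 96: compute 33^(96/q) for q ∈ {2, 3}.
33^48 ≡ 1 (mod 97)  [q = 2: ≡ 1 ✗]
33^32 ≡ 1 (mod 97)  [q = 3: ≡ 1 ✗]
The check at q = 2 fails, so 33 generates a proper subgroup.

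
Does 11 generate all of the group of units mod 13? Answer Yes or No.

Yes

φ(13) = 13 − 1 = 12 = 2^2 · 3.
It suffices to check that the order of 11 is not a proper divisor of 12: compute 11^(12/q) for q ∈ {2, 3}.
11^6 ≡ 12 (mod 13)  [q = 2: ≢ 1 ✓]
11^4 ≡ 3 (mod 13)  [q = 3: ≢ 1 ✓]
All checks pass, so 11 has order 12 and is a primitive root modulo 13.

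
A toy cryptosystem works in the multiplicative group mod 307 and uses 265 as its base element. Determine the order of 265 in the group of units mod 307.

306

By Lagrange's theorem, ord_307(265) divides φ(307) = 307 − 1 = 306 = 2 · 3^2 · 17.
Divisors of 306: 1, 2, 3, 6, 9, 17, 18, 34, 51, 102, 153, 306.
Evaluate successive powers at the divisors of 306:
265^1 ≡ 265
265^2 ≡ 229
265^3 ≡ 206
265^6 ≡ 70
265^9 ≡ 298
265^17 ≡ 20
265^18 ≡ 81
265^34 ≡ 93
265^51 ≡ 18
265^102 ≡ 17
265^153 ≡ 306
265^306 ≡ 1
Therefore the multiplicative order of 265 modulo 307 is 306.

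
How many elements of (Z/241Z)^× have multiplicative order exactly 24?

φ(241) = 241 − 1 = 240 = 2^4 · 3 · 5.
(Z/241Z)^× is cyclic (|G| = 240); a cyclic group of order m has exactly φ(d) elements of each order d | m, and none otherwise.
24 = 2^3 · 3 divides 240, and φ(24) = 8.

8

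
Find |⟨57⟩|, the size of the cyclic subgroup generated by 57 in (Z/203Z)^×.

2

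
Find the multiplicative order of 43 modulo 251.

250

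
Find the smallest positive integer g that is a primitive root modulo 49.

3

φ(49) = φ(7^2) = 7·(7−1) = 42 = 2 · 3 · 7.
g is a primitive root iff g^(42/q) ≢ 1 (mod 49) for each prime q ∈ {2, 3, 7}.
g = 2: 2^21 ≡ 1 — hits 1, so not a primitive root.
g = 3: 3^21 ≡ 48; 3^14 ≡ 30; 3^6 ≡ 43 — none is 1, so 3 is a primitive root.
The smallest primitive root modulo 49 is 3.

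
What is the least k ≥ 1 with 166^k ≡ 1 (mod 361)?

342

Since 166 ∈ (Z/361Z)^×, its order divides φ(361) = φ(19^2) = 19·(19−1) = 342 = 2 · 3^2 · 19.
Divisors of 342: 1, 2, 3, 6, 9, 18, 19, 38, 57, 114, 171, 342.
Check 166^d mod 361 for each divisor in increasing order:
166^1 ≡ 166
166^2 ≡ 120
166^3 ≡ 65
166^6 ≡ 254
166^9 ≡ 265
166^18 ≡ 191
166^19 ≡ 299
166^38 ≡ 234
166^57 ≡ 293
166^114 ≡ 292
166^171 ≡ 360
166^342 ≡ 1
Hence ord(166) = 342.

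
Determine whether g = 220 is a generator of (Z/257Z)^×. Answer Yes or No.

Yes

φ(257) = 257 − 1 = 256 = 2^8.
An element g generates (Z/257Z)^× iff g^(256/q) ≢ 1 (mod 257) for each prime q ∈ {2}.
220^128 ≡ 256 (mod 257)  [q = 2: ≢ 1 ✓]
None equal 1, so ord_257(220) = 256: 220 is a primitive root.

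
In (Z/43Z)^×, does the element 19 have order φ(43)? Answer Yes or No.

φ(43) = 43 − 1 = 42 = 2 · 3 · 7.
Test 19^(42/q) mod 43 for each prime factor q of 42:
19^21 ≡ 42 (mod 43)  [q = 2: ≢ 1 ✓]
19^14 ≡ 36 (mod 43)  [q = 3: ≢ 1 ✓]
19^6 ≡ 11 (mod 43)  [q = 7: ≢ 1 ✓]
All checks pass, so 19 has order 42 and is a primitive root modulo 43.

Yes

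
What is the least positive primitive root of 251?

φ(251) = 251 − 1 = 250 = 2 · 5^3.
Test candidates g = 2, 3, … against the prime factors q ∈ {2, 5} of φ(251): g is a generator iff g^(250/q) ≢ 1 for every such q.
g = 2: 2^125 ≡ 250; 2^50 ≡ 1 — hits 1, so not a primitive root.
g = 3: 3^125 ≡ 1 — hits 1, so not a primitive root.
g = 4: 4^125 ≡ 1 — hits 1, so not a primitive root.
g = 5: 5^125 ≡ 1 — hits 1, so not a primitive root.
g = 6: 6^125 ≡ 250; 6^50 ≡ 219 — none is 1, so 6 is a primitive root.
Hence the least primitive root of 251 is 6.

6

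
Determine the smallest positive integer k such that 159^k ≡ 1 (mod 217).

30

The order of 159 must divide φ(217) = φ(7·31) = (7−1)·(31−1) = 6·30 = 180 = 2^2 · 3^2 · 5.
Divisors of 180: 1, 2, 3, 4, 5, 6, 9, 10, 12, 15, 18, 20, 30, 36, 45, 60, 90, 180.
Check 159^d mod 217 for each divisor in increasing order:
159^1 ≡ 159
159^2 ≡ 109
159^3 ≡ 188
159^4 ≡ 163
159^5 ≡ 94
159^6 ≡ 190
159^9 ≡ 132
159^10 ≡ 156
159^12 ≡ 78
159^15 ≡ 125
159^18 ≡ 64
159^20 ≡ 32
159^30 ≡ 1
So ord_217(159) = 30.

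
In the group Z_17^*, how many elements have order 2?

φ(17) = 17 − 1 = 16 = 2^4.
Since (Z/17Z)^× is cyclic of order 16, the number of elements of order d is φ(d) when d | 16 and 0 otherwise.
2 | 16, and φ(2) = 2 − 1 = 1.

1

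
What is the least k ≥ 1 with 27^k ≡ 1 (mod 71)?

35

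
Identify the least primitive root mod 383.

5

φ(383) = 383 − 1 = 382 = 2 · 191.
g is a primitive root iff g^(382/q) ≢ 1 (mod 383) for each prime q ∈ {2, 191}.
g = 2: 2^191 ≡ 1 — hits 1, so not a primitive root.
g = 3: 3^191 ≡ 1 — hits 1, so not a primitive root.
g = 4: 4^191 ≡ 1 — hits 1, so not a primitive root.
g = 5: 5^191 ≡ 382; 5^2 ≡ 25 — none is 1, so 5 is a primitive root.
So 5 is the smallest generator of (Z/383Z)^×.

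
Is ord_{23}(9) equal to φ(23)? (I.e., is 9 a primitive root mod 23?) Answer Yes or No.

φ(23) = 23 − 1 = 22 = 2 · 11.
Test 9^(22/q) mod 23 for each prime factor q of 22:
9^11 ≡ 1 (mod 23)  [q = 2: ≡ 1 ✗]
9^2 ≡ 12 (mod 23)  [q = 11: ≢ 1 ✓]
Since 9^11 ≡ 1, the order of 9 divides 11 < 22, so 9 is not a primitive root.

No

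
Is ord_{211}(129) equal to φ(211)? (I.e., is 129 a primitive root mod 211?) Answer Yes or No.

No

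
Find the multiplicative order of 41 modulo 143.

The order of 41 must divide φ(143) = φ(11·13) = (11−1)·(13−1) = 10·12 = 120 = 2^3 · 3 · 5.
Divisors of 120: 1, 2, 3, 4, 5, 6, 8, 10, 12, 15, 20, 24, 30, 40, 60, 120.
Check 41^d mod 143 for each divisor in increasing order:
41^1 ≡ 41 (mod 143)
41^2 ≡ 108 (mod 143)
41^3 ≡ 138 (mod 143)
41^4 ≡ 81 (mod 143)
41^5 ≡ 32 (mod 143)
41^6 ≡ 25 (mod 143)
41^8 ≡ 126 (mod 143)
41^10 ≡ 23 (mod 143)
41^12 ≡ 53 (mod 143)
41^15 ≡ 21 (mod 143)
41^20 ≡ 100 (mod 143)
41^24 ≡ 92 (mod 143)
41^30 ≡ 12 (mod 143)
41^40 ≡ 133 (mod 143)
41^60 ≡ 1 (mod 143) ✓
So ord_143(41) = 60.

60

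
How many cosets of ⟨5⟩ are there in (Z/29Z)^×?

ord(5) | φ(29) = 29 − 1 = 28 = 2^2 · 7.
Divisors of 28: 1, 2, 4, 7, 14, 28.
Evaluate successive powers at the divisors of 28:
5^1 ≡ 5 (mod 29)
5^2 ≡ 25 (mod 29)
5^4 ≡ 16 (mod 29)
5^7 ≡ 28 (mod 29)
5^14 ≡ 1 (mod 29) ✓
So ord_29(5) = 14, hence |⟨5⟩| = 14.
[(Z/29Z)^× : ⟨5⟩] = 28/14 = 2.

2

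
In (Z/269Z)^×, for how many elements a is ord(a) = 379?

0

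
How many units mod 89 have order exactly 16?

φ(89) = 89 − 1 = 88 = 2^3 · 11.
In a cyclic group of order 88, there are φ(d) elements of order d for each divisor d of 88, and zero for non-divisors.
16 does not divide 88, so no element of (Z/89Z)^× has order 16.

0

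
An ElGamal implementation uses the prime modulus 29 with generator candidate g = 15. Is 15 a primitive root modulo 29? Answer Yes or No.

Yes

φ(29) = 29 − 1 = 28 = 2^2 · 7.
Test 15^(28/q) mod 29 for each prime factor q of 28:
15^14 ≡ 28 (mod 29)  [q = 2: ≢ 1 ✓]
15^4 ≡ 20 (mod 29)  [q = 7: ≢ 1 ✓]
Every test exponent gives a nontrivial residue, hence 15 generates the full group.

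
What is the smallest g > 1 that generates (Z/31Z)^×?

φ(31) = 31 − 1 = 30 = 2 · 3 · 5.
g is a primitive root iff g^(30/q) ≢ 1 (mod 31) for each prime q ∈ {2, 3, 5}.
g = 2: 2^15 ≡ 1 — hits 1, so not a primitive root.
g = 3: 3^15 ≡ 30; 3^10 ≡ 25; 3^6 ≡ 16 — none is 1, so 3 is a primitive root.
The smallest primitive root modulo 31 is 3.

3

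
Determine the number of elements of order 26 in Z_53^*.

φ(53) = 53 − 1 = 52 = 2^2 · 13.
Since (Z/53Z)^× is cyclic of order 52, the number of elements of order d is φ(d) when d | 52 and 0 otherwise.
26 = 2 · 13 divides 52, and φ(26) = 12.

12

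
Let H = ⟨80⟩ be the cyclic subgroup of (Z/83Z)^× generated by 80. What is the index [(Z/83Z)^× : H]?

1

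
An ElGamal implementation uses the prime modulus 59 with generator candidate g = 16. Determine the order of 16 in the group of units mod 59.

29

ord(16) | φ(59) = 59 − 1 = 58 = 2 · 29.
Divisors of 58: 1, 2, 29, 58.
Test each divisor d:
16^1 ≡ 16
16^2 ≡ 20
16^29 ≡ 1
The smallest such exponent is 29, so the order of 16 is 29.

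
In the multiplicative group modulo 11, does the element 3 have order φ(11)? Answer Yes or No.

φ(11) = 11 − 1 = 10 = 2 · 5.
It suffices to check that the order of 3 is not a proper divisor of 10: compute 3^(10/q) for q ∈ {2, 5}.
3^5 ≡ 1 (mod 11)  [q = 2: ≡ 1 ✗]
3^2 ≡ 9 (mod 11)  [q = 5: ≢ 1 ✓]
3^5 ≡ 1 shows ord(3) | 5, strictly less than φ(11); not a primitive root.

No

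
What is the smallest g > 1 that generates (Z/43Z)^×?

φ(43) = 43 − 1 = 42 = 2 · 3 · 7.
g is a primitive root iff g^(42/q) ≢ 1 (mod 43) for each prime q ∈ {2, 3, 7}.
g = 2: 2^21 ≡ 42; 2^14 ≡ 1 — hits 1, so not a primitive root.
g = 3: 3^21 ≡ 42; 3^14 ≡ 36; 3^6 ≡ 41 — none is 1, so 3 is a primitive root.
The smallest primitive root modulo 43 is 3.

3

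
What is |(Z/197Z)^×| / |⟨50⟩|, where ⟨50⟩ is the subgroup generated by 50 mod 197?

1

The order of 50 must divide φ(197) = 197 − 1 = 196 = 2^2 · 7^2.
Divisors of 196: 1, 2, 4, 7, 14, 28, 49, 98, 196.
Evaluate successive powers at the divisors of 196:
50^1 ≡ 50 (mod 197)
50^2 ≡ 136 (mod 197)
50^4 ≡ 175 (mod 197)
50^7 ≡ 120 (mod 197)
50^14 ≡ 19 (mod 197)
50^28 ≡ 164 (mod 197)
50^49 ≡ 14 (mod 197)
50^98 ≡ 196 (mod 197)
50^196 ≡ 1 (mod 197) ✓
Thus |⟨50⟩| = ord(50) = 196.
The index is φ(197) / ord(50) = 196 / 196 = 1.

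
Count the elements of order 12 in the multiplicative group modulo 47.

0

φ(47) = 47 − 1 = 46 = 2 · 23.
(Z/47Z)^× is cyclic (|G| = 46); a cyclic group of order m has exactly φ(d) elements of each order d | m, and none otherwise.
12 does not divide 46, so no element of (Z/47Z)^× has order 12.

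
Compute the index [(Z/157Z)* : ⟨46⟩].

12

Since 46 ∈ (Z/157Z)^×, its order divides φ(157) = 157 − 1 = 156 = 2^2 · 3 · 13.
Divisors of 156: 1, 2, 3, 4, 6, 12, 13, 26, 39, 52, 78, 156.
Test each divisor d:
46^1 ≡ 46 (mod 157)
46^2 ≡ 75 (mod 157)
46^3 ≡ 153 (mod 157)
46^4 ≡ 130 (mod 157)
46^6 ≡ 16 (mod 157)
46^12 ≡ 99 (mod 157)
46^13 ≡ 1 (mod 157) ✓
So ord_157(46) = 13, hence |⟨46⟩| = 13.
The index is φ(157) / ord(46) = 156 / 13 = 12.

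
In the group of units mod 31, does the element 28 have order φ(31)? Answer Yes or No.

No

φ(31) = 31 − 1 = 30 = 2 · 3 · 5.
An element g generates (Z/31Z)^× iff g^(30/q) ≢ 1 (mod 31) for each prime q ∈ {2, 3, 5}.
28^15 ≡ 1 (mod 31)  [q = 2: ≡ 1 ✗]
28^10 ≡ 25 (mod 31)  [q = 3: ≢ 1 ✓]
28^6 ≡ 16 (mod 31)  [q = 5: ≢ 1 ✓]
The check at q = 2 fails, so 28 generates a proper subgroup.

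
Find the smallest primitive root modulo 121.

2

φ(121) = φ(11^2) = 11·(11−1) = 110 = 2 · 5 · 11.
g is a primitive root iff g^(110/q) ≢ 1 (mod 121) for each prime q ∈ {2, 5, 11}.
g = 2: 2^55 ≡ 120; 2^22 ≡ 81; 2^10 ≡ 56 — none is 1, so 2 is a primitive root.
The smallest primitive root modulo 121 is 2.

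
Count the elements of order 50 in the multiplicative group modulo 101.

20

φ(101) = 101 − 1 = 100 = 2^2 · 5^2.
In a cyclic group of order 100, there are φ(d) elements of order d for each divisor d of 100, and zero for non-divisors.
50 = 2 · 5^2 divides 100, and φ(50) = 20.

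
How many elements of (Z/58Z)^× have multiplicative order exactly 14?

φ(58) = φ(2)·φ(29) = 1·28 = 28 = 2^2 · 7.
Since (Z/58Z)^× is cyclic of order 28, the number of elements of order d is φ(d) when d | 28 and 0 otherwise.
14 = 2 · 7 divides 28, and φ(14) = 6.

6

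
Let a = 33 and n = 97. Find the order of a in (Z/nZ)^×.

8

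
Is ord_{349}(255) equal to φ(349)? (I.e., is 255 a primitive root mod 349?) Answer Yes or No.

No

φ(349) = 349 − 1 = 348 = 2^2 · 3 · 29.
It suffices to check that the order of 255 is not a proper divisor of 348: compute 255^(348/q) for q ∈ {2, 3, 29}.
255^174 ≡ 1 (mod 349)  [q = 2: ≡ 1 ✗]
255^116 ≡ 226 (mod 349)  [q = 3: ≢ 1 ✓]
255^12 ≡ 228 (mod 349)  [q = 29: ≢ 1 ✓]
255^174 ≡ 1 shows ord(255) | 174, strictly less than φ(349); not a primitive root.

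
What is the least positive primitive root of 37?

2

φ(37) = 37 − 1 = 36 = 2^2 · 3^2.
g is a primitive root iff g^(36/q) ≢ 1 (mod 37) for each prime q ∈ {2, 3}.
g = 2: 2^18 ≡ 36; 2^12 ≡ 26 — none is 1, so 2 is a primitive root.
So 2 is the smallest generator of (Z/37Z)^×.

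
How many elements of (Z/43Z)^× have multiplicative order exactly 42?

φ(43) = 43 − 1 = 42 = 2 · 3 · 7.
Since (Z/43Z)^× is cyclic of order 42, the number of elements of order d is φ(d) when d | 42 and 0 otherwise.
42 = 2 · 3 · 7 divides 42, and φ(42) = 12.

12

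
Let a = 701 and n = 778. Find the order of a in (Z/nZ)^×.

194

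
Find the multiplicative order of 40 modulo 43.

The order of 40 must divide φ(43) = 43 − 1 = 42 = 2 · 3 · 7.
Divisors of 42: 1, 2, 3, 6, 7, 14, 21, 42.
Check 40^d mod 43 for each divisor in increasing order:
40^1 ≡ 40 (mod 43)
40^2 ≡ 9 (mod 43)
40^3 ≡ 16 (mod 43)
40^6 ≡ 41 (mod 43)
40^7 ≡ 6 (mod 43)
40^14 ≡ 36 (mod 43)
40^21 ≡ 1 (mod 43) ✓
Therefore the multiplicative order of 40 modulo 43 is 21.

21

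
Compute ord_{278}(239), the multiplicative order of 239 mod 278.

The order of 239 must divide φ(278) = φ(2)·φ(139) = 1·138 = 138 = 2 · 3 · 23.
Divisors of 138: 1, 2, 3, 6, 23, 46, 69, 138.
Evaluate successive powers at the divisors of 138:
239^1 ≡ 239
239^2 ≡ 131
239^3 ≡ 173
239^6 ≡ 183
239^23 ≡ 1
The smallest such exponent is 23, so the order of 239 is 23.

23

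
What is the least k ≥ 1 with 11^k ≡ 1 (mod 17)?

16

Since 11 ∈ (Z/17Z)^×, its order divides φ(17) = 17 − 1 = 16 = 2^4.
Divisors of 16: 1, 2, 4, 8, 16.
Test each divisor d:
11^1 ≡ 11 (mod 17)
11^2 ≡ 2 (mod 17)
11^4 ≡ 4 (mod 17)
11^8 ≡ 16 (mod 17)
11^16 ≡ 1 (mod 17) ✓
Hence ord(11) = 16.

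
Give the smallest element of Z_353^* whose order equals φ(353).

3

φ(353) = 353 − 1 = 352 = 2^5 · 11.
g is a primitive root iff g^(352/q) ≢ 1 (mod 353) for each prime q ∈ {2, 11}.
g = 2: 2^176 ≡ 1 — hits 1, so not a primitive root.
g = 3: 3^176 ≡ 352; 3^32 ≡ 140 — none is 1, so 3 is a primitive root.
The smallest primitive root modulo 353 is 3.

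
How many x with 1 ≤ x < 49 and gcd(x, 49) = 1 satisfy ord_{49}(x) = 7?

6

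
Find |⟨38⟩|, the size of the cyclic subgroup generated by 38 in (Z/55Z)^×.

20

By Lagrange's theorem, ord_55(38) divides φ(55) = φ(5·11) = (5−1)·(11−1) = 4·10 = 40 = 2^3 · 5.
Divisors of 40: 1, 2, 4, 5, 8, 10, 20, 40.
Compute 38^d (mod 55) for the divisors d until we hit 1:
38^1 ≡ 38 (mod 55)
38^2 ≡ 14 (mod 55)
38^4 ≡ 31 (mod 55)
38^5 ≡ 23 (mod 55)
38^8 ≡ 26 (mod 55)
38^10 ≡ 34 (mod 55)
38^20 ≡ 1 (mod 55) ✓
The smallest such exponent is 20, so the order of 38 is 20.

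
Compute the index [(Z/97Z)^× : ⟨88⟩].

4

By Lagrange's theorem, ord_97(88) divides φ(97) = 97 − 1 = 96 = 2^5 · 3.
Divisors of 96: 1, 2, 3, 4, 6, 8, 12, 16, 24, 32, 48, 96.
Compute 88^d (mod 97) for the divisors d until we hit 1:
88^1 ≡ 88 (mod 97)
88^2 ≡ 81 (mod 97)
88^3 ≡ 47 (mod 97)
88^4 ≡ 62 (mod 97)
88^6 ≡ 75 (mod 97)
88^8 ≡ 61 (mod 97)
88^12 ≡ 96 (mod 97)
88^16 ≡ 35 (mod 97)
88^24 ≡ 1 (mod 97) ✓
The order of 88 is 24, so the subgroup it generates has 24 elements.
The index is φ(97) / ord(88) = 96 / 24 = 4.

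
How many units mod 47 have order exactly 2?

φ(47) = 47 − 1 = 46 = 2 · 23.
(Z/47Z)^× is cyclic (|G| = 46); a cyclic group of order m has exactly φ(d) elements of each order d | m, and none otherwise.
2 | 46, and φ(2) = 2 − 1 = 1.

1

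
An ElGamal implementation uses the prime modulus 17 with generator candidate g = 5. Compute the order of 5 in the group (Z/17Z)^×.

16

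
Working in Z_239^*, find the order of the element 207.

The order of 207 must divide φ(239) = 239 − 1 = 238 = 2 · 7 · 17.
Divisors of 238: 1, 2, 7, 14, 17, 34, 119, 238.
Evaluate successive powers at the divisors of 238:
207^1 ≡ 207 (mod 239)
207^2 ≡ 68 (mod 239)
207^7 ≡ 76 (mod 239)
207^14 ≡ 40 (mod 239)
207^17 ≡ 195 (mod 239)
207^34 ≡ 24 (mod 239)
207^119 ≡ 238 (mod 239)
207^238 ≡ 1 (mod 239) ✓
So ord_239(207) = 238.

238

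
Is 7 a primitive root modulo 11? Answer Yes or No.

φ(11) = 11 − 1 = 10 = 2 · 5.
7 is a primitive root mod 11 iff 7^(φ(11)/q) ≢ 1 for every prime q | φ(11), i.e. q ∈ {2, 5}.
7^5 ≡ 10 (mod 11)  [q = 2: ≢ 1 ✓]
7^2 ≡ 5 (mod 11)  [q = 5: ≢ 1 ✓]
All checks pass, so 7 has order 10 and is a primitive root modulo 11.

Yes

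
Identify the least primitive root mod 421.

φ(421) = 421 − 1 = 420 = 2^2 · 3 · 5 · 7.
g is a primitive root iff g^(420/q) ≢ 1 (mod 421) for each prime q ∈ {2, 3, 5, 7}.
g = 2: 2^210 ≡ 420; 2^140 ≡ 400; 2^84 ≡ 279; 2^60 ≡ 370 — none is 1, so 2 is a primitive root.
So 2 is the smallest generator of (Z/421Z)^×.

2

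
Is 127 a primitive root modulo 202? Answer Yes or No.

Yes

φ(202) = φ(2)·φ(101) = 1·100 = 100 = 2^2 · 5^2.
127 is a primitive root mod 202 iff 127^(φ(202)/q) ≢ 1 for every prime q | φ(202), i.e. q ∈ {2, 5}.
127^50 ≡ 201 (mod 202)  [q = 2: ≢ 1 ✓]
127^20 ≡ 137 (mod 202)  [q = 5: ≢ 1 ✓]
Every test exponent gives a nontrivial residue, hence 127 generates the full group.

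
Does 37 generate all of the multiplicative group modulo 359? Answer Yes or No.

No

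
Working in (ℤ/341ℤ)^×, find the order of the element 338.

The order of 338 must divide φ(341) = φ(11·31) = (11−1)·(31−1) = 10·30 = 300 = 2^2 · 3 · 5^2.
Divisors of 300: 1, 2, 3, 4, 5, 6, 10, 12, 15, 20, 25, 30, 50, 60, 75, 100, 150, 300.
Evaluate successive powers at the divisors of 300:
338^1 ≡ 338 (mod 341)
338^2 ≡ 9 (mod 341)
338^3 ≡ 314 (mod 341)
338^4 ≡ 81 (mod 341)
338^5 ≡ 98 (mod 341)
338^6 ≡ 47 (mod 341)
338^10 ≡ 56 (mod 341)
338^12 ≡ 163 (mod 341)
338^15 ≡ 32 (mod 341)
338^20 ≡ 67 (mod 341)
338^25 ≡ 87 (mod 341)
338^30 ≡ 1 (mod 341) ✓
The smallest such exponent is 30, so the order of 338 is 30.

30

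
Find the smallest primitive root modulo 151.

φ(151) = 151 − 1 = 150 = 2 · 3 · 5^2.
Test candidates g = 2, 3, … against the prime factors q ∈ {2, 3, 5} of φ(151): g is a generator iff g^(150/q) ≢ 1 for every such q.
g = 2: 2^75 ≡ 1 — hits 1, so not a primitive root.
g = 3: 3^75 ≡ 150; 3^50 ≡ 1 — hits 1, so not a primitive root.
g = 4: 4^75 ≡ 1 — hits 1, so not a primitive root.
g = 5: 5^75 ≡ 1 — hits 1, so not a primitive root.
g = 6: 6^75 ≡ 150; 6^50 ≡ 32; 6^30 ≡ 59 — none is 1, so 6 is a primitive root.
So 6 is the smallest generator of (Z/151Z)^×.

6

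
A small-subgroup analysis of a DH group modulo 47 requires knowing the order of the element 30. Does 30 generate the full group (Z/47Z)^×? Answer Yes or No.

φ(47) = 47 − 1 = 46 = 2 · 23.
It suffices to check that the order of 30 is not a proper divisor of 46: compute 30^(46/q) for q ∈ {2, 23}.
30^23 ≡ 46 (mod 47)  [q = 2: ≢ 1 ✓]
30^2 ≡ 7 (mod 47)  [q = 23: ≢ 1 ✓]
All checks pass, so 30 has order 46 and is a primitive root modulo 47.

Yes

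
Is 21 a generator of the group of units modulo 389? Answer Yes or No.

φ(389) = 389 − 1 = 388 = 2^2 · 97.
An element g generates (Z/389Z)^× iff g^(388/q) ≢ 1 (mod 389) for each prime q ∈ {2, 97}.
21^194 ≡ 388 (mod 389)  [q = 2: ≢ 1 ✓]
21^4 ≡ 370 (mod 389)  [q = 97: ≢ 1 ✓]
Every test exponent gives a nontrivial residue, hence 21 generates the full group.

Yes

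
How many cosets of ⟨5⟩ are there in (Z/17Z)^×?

1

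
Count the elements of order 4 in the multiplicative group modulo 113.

2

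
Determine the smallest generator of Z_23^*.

φ(23) = 23 − 1 = 22 = 2 · 11.
Test candidates g = 2, 3, … against the prime factors q ∈ {2, 11} of φ(23): g is a generator iff g^(22/q) ≢ 1 for every such q.
g = 2: 2^11 ≡ 1 — hits 1, so not a primitive root.
g = 3: 3^11 ≡ 1 — hits 1, so not a primitive root.
g = 4: 4^11 ≡ 1 — hits 1, so not a primitive root.
g = 5: 5^11 ≡ 22; 5^2 ≡ 2 — none is 1, so 5 is a primitive root.
Hence the least primitive root of 23 is 5.

5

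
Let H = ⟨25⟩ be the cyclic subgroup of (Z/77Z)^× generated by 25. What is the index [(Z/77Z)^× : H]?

4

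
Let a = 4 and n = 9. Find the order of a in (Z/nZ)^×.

The order of 4 must divide φ(9) = φ(3^2) = 3·(3−1) = 6 = 2 · 3.
Divisors of 6: 1, 2, 3, 6.
Evaluate successive powers at the divisors of 6:
4^1 ≡ 4 (mod 9)
4^2 ≡ 7 (mod 9)
4^3 ≡ 1 (mod 9) ✓
The smallest such exponent is 3, so the order of 4 is 3.

3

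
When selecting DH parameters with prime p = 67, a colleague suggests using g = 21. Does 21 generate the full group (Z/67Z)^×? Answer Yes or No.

No

φ(67) = 67 − 1 = 66 = 2 · 3 · 11.
21 is a primitive root mod 67 iff 21^(φ(67)/q) ≢ 1 for every prime q | φ(67), i.e. q ∈ {2, 3, 11}.
21^33 ≡ 1 (mod 67)  [q = 2: ≡ 1 ✗]
21^22 ≡ 29 (mod 67)  [q = 3: ≢ 1 ✓]
21^6 ≡ 24 (mod 67)  [q = 11: ≢ 1 ✓]
Since 21^33 ≡ 1, the order of 21 divides 33 < 66, so 21 is not a primitive root.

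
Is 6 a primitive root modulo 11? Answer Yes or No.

Yes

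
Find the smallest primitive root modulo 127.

3

φ(127) = 127 − 1 = 126 = 2 · 3^2 · 7.
Test candidates g = 2, 3, … against the prime factors q ∈ {2, 3, 7} of φ(127): g is a generator iff g^(126/q) ≢ 1 for every such q.
g = 2: 2^63 ≡ 1 — hits 1, so not a primitive root.
g = 3: 3^63 ≡ 126; 3^42 ≡ 107; 3^18 ≡ 4 — none is 1, so 3 is a primitive root.
Hence the least primitive root of 127 is 3.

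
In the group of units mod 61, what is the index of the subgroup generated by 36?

2

ord(36) | φ(61) = 61 − 1 = 60 = 2^2 · 3 · 5.
Divisors of 60: 1, 2, 3, 4, 5, 6, 10, 12, 15, 20, 30, 60.
Compute 36^d (mod 61) for the divisors d until we hit 1:
36^1 ≡ 36
36^2 ≡ 15
36^3 ≡ 52
36^4 ≡ 42
36^5 ≡ 48
36^6 ≡ 20
36^10 ≡ 47
36^12 ≡ 34
36^15 ≡ 60
36^20 ≡ 13
36^30 ≡ 1
So ord_61(36) = 30, hence |⟨36⟩| = 30.
Index = |(Z/61Z)^×| / |⟨36⟩| = 60 / 30 = 2.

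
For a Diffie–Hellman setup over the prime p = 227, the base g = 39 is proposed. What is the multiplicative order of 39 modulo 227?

226

The order of 39 must divide φ(227) = 227 − 1 = 226 = 2 · 113.
Divisors of 226: 1, 2, 113, 226.
Test each divisor d:
39^1 ≡ 39 (mod 227)
39^2 ≡ 159 (mod 227)
39^113 ≡ 226 (mod 227)
39^226 ≡ 1 (mod 227) ✓
Therefore the multiplicative order of 39 modulo 227 is 226.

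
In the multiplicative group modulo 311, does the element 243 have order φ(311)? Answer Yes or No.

φ(311) = 311 − 1 = 310 = 2 · 5 · 31.
243 is a primitive root mod 311 iff 243^(φ(311)/q) ≢ 1 for every prime q | φ(311), i.e. q ∈ {2, 5, 31}.
243^155 ≡ 1 (mod 311)  [q = 2: ≡ 1 ✗]
243^62 ≡ 1 (mod 311)  [q = 5: ≡ 1 ✗]
243^10 ≡ 7 (mod 311)  [q = 31: ≢ 1 ✓]
The check at q = 2 fails, so 243 generates a proper subgroup.

No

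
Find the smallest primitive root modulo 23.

5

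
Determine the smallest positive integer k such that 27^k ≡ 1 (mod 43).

14

The order of 27 must divide φ(43) = 43 − 1 = 42 = 2 · 3 · 7.
Divisors of 42: 1, 2, 3, 6, 7, 14, 21, 42.
Test each divisor d:
27^1 ≡ 27
27^2 ≡ 41
27^3 ≡ 32
27^6 ≡ 35
27^7 ≡ 42
27^14 ≡ 1
So ord_43(27) = 14.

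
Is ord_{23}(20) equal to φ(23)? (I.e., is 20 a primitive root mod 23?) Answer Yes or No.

Yes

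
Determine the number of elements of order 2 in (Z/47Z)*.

φ(47) = 47 − 1 = 46 = 2 · 23.
(Z/47Z)^× is cyclic (|G| = 46); a cyclic group of order m has exactly φ(d) elements of each order d | m, and none otherwise.
2 | 46, and φ(2) = 2 − 1 = 1.

1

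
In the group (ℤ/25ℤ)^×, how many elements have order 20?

8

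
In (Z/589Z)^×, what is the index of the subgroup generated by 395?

6

By Lagrange's theorem, ord_589(395) divides φ(589) = φ(19·31) = (19−1)·(31−1) = 18·30 = 540 = 2^2 · 3^3 · 5.
Divisors of 540: 1, 2, 3, 4, 5, 6, 9, 10, 12, 15, 18, 20, 27, 30, 36, 45, 54, 60, 90, 108, 135, 180, 270, 540.
Compute 395^d (mod 589) for the divisors d until we hit 1:
395^1 ≡ 395 (mod 589)
395^2 ≡ 529 (mod 589)
395^3 ≡ 449 (mod 589)
395^4 ≡ 66 (mod 589)
395^5 ≡ 154 (mod 589)
395^6 ≡ 163 (mod 589)
395^9 ≡ 151 (mod 589)
395^10 ≡ 156 (mod 589)
395^12 ≡ 64 (mod 589)
395^15 ≡ 464 (mod 589)
395^18 ≡ 419 (mod 589)
395^20 ≡ 187 (mod 589)
395^27 ≡ 246 (mod 589)
395^30 ≡ 311 (mod 589)
395^36 ≡ 39 (mod 589)
395^45 ≡ 588 (mod 589)
395^54 ≡ 438 (mod 589)
395^60 ≡ 125 (mod 589)
395^90 ≡ 1 (mod 589) ✓
The order of 395 is 90, so the subgroup it generates has 90 elements.
The index is φ(589) / ord(395) = 540 / 90 = 6.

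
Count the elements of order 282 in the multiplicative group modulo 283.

92

φ(283) = 283 − 1 = 282 = 2 · 3 · 47.
(Z/283Z)^× is cyclic (|G| = 282); a cyclic group of order m has exactly φ(d) elements of each order d | m, and none otherwise.
282 = 2 · 3 · 47 divides 282, and φ(282) = 92.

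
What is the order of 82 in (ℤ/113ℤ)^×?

56

Since 82 ∈ (Z/113Z)^×, its order divides φ(113) = 113 − 1 = 112 = 2^4 · 7.
Divisors of 112: 1, 2, 4, 7, 8, 14, 16, 28, 56, 112.
Compute 82^d (mod 113) for the divisors d until we hit 1:
82^1 ≡ 82
82^2 ≡ 57
82^4 ≡ 85
82^7 ≡ 95
82^8 ≡ 106
82^14 ≡ 98
82^16 ≡ 49
82^28 ≡ 112
82^56 ≡ 1
Hence ord(82) = 56.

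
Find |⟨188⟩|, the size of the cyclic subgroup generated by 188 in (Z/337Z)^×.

By Lagrange's theorem, ord_337(188) divides φ(337) = 337 − 1 = 336 = 2^4 · 3 · 7.
Divisors of 336: 1, 2, 3, 4, 6, 7, 8, 12, 14, 16, 21, 24, 28, 42, 48, 56, 84, 112, 168, 336.
Compute 188^d (mod 337) for the divisors d until we hit 1:
188^1 ≡ 188 (mod 337)
188^2 ≡ 296 (mod 337)
188^3 ≡ 43 (mod 337)
188^4 ≡ 333 (mod 337)
188^6 ≡ 164 (mod 337)
188^7 ≡ 165 (mod 337)
188^8 ≡ 16 (mod 337)
188^12 ≡ 273 (mod 337)
188^14 ≡ 265 (mod 337)
188^16 ≡ 256 (mod 337)
188^21 ≡ 252 (mod 337)
188^24 ≡ 52 (mod 337)
188^28 ≡ 129 (mod 337)
188^42 ≡ 148 (mod 337)
188^48 ≡ 8 (mod 337)
188^56 ≡ 128 (mod 337)
188^84 ≡ 336 (mod 337)
188^112 ≡ 208 (mod 337)
188^168 ≡ 1 (mod 337) ✓
The smallest such exponent is 168, so the order of 188 is 168.

168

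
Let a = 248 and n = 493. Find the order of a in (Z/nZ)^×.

By Lagrange's theorem, ord_493(248) divides φ(493) = φ(17·29) = (17−1)·(29−1) = 16·28 = 448 = 2^6 · 7.
Divisors of 448: 1, 2, 4, 7, 8, 14, 16, 28, 32, 56, 64, 112, 224, 448.
Check 248^d mod 493 for each divisor in increasing order:
248^1 ≡ 248 (mod 493)
248^2 ≡ 372 (mod 493)
248^4 ≡ 344 (mod 493)
248^7 ≡ 175 (mod 493)
248^8 ≡ 16 (mod 493)
248^14 ≡ 59 (mod 493)
248^16 ≡ 256 (mod 493)
248^28 ≡ 30 (mod 493)
248^32 ≡ 460 (mod 493)
248^56 ≡ 407 (mod 493)
248^64 ≡ 103 (mod 493)
248^112 ≡ 1 (mod 493) ✓
So ord_493(248) = 112.

112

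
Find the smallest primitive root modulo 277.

φ(277) = 277 − 1 = 276 = 2^2 · 3 · 23.
g is a primitive root iff g^(276/q) ≢ 1 (mod 277) for each prime q ∈ {2, 3, 23}.
g = 2: 2^138 ≡ 276; 2^92 ≡ 1 — hits 1, so not a primitive root.
g = 3: 3^138 ≡ 1 — hits 1, so not a primitive root.
g = 4: 4^138 ≡ 1 — hits 1, so not a primitive root.
g = 5: 5^138 ≡ 276; 5^92 ≡ 116; 5^12 ≡ 27 — none is 1, so 5 is a primitive root.
So 5 is the smallest generator of (Z/277Z)^×.

5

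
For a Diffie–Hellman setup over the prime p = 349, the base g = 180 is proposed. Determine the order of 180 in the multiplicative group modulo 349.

By Lagrange's theorem, ord_349(180) divides φ(349) = 349 − 1 = 348 = 2^2 · 3 · 29.
Divisors of 348: 1, 2, 3, 4, 6, 12, 29, 58, 87, 116, 174, 348.
Test each divisor d:
180^1 ≡ 180
180^2 ≡ 292
180^3 ≡ 210
180^4 ≡ 108
180^6 ≡ 126
180^12 ≡ 171
180^29 ≡ 122
180^58 ≡ 226
180^87 ≡ 1
Therefore the multiplicative order of 180 modulo 349 is 87.

87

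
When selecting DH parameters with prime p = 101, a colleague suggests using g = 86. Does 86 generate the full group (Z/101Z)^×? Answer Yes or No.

φ(101) = 101 − 1 = 100 = 2^2 · 5^2.
It suffices to check that the order of 86 is not a proper divisor of 100: compute 86^(100/q) for q ∈ {2, 5}.
86^50 ≡ 100 (mod 101)  [q = 2: ≢ 1 ✓]
86^20 ≡ 87 (mod 101)  [q = 5: ≢ 1 ✓]
All checks pass, so 86 has order 100 and is a primitive root modulo 101.

Yes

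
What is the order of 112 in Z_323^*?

144

Since 112 ∈ (Z/323Z)^×, its order divides φ(323) = φ(17·19) = (17−1)·(19−1) = 16·18 = 288 = 2^5 · 3^2.
Divisors of 288: 1, 2, 3, 4, 6, 8, 9, 12, 16, 18, 24, 32, 36, 48, 72, 96, 144, 288.
Test each divisor d:
112^1 ≡ 112
112^2 ≡ 270
112^3 ≡ 201
112^4 ≡ 225
112^6 ≡ 26
112^8 ≡ 237
112^9 ≡ 58
112^12 ≡ 30
112^16 ≡ 290
112^18 ≡ 134
112^24 ≡ 254
112^32 ≡ 120
112^36 ≡ 191
112^48 ≡ 239
112^72 ≡ 305
112^96 ≡ 273
112^144 ≡ 1
Therefore the multiplicative order of 112 modulo 323 is 144.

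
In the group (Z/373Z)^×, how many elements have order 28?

φ(373) = 373 − 1 = 372 = 2^2 · 3 · 31.
(Z/373Z)^× is cyclic (|G| = 372); a cyclic group of order m has exactly φ(d) elements of each order d | m, and none otherwise.
Since 28 ∤ 372, the count is 0.

0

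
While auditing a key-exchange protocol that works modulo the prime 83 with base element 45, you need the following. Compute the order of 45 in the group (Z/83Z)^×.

Since 45 ∈ (Z/83Z)^×, its order divides φ(83) = 83 − 1 = 82 = 2 · 41.
Divisors of 82: 1, 2, 41, 82.
Check 45^d mod 83 for each divisor in increasing order:
45^1 ≡ 45 (mod 83)
45^2 ≡ 33 (mod 83)
45^41 ≡ 82 (mod 83)
45^82 ≡ 1 (mod 83) ✓
The smallest such exponent is 82, so the order of 45 is 82.

82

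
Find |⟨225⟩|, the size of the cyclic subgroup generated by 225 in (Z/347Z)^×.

173

Since 225 ∈ (Z/347Z)^×, its order divides φ(347) = 347 − 1 = 346 = 2 · 173.
Divisors of 346: 1, 2, 173, 346.
Check 225^d mod 347 for each divisor in increasing order:
225^1 ≡ 225
225^2 ≡ 310
225^173 ≡ 1
The smallest such exponent is 173, so the order of 225 is 173.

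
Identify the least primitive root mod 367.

6

φ(367) = 367 − 1 = 366 = 2 · 3 · 61.
g is a primitive root iff g^(366/q) ≢ 1 (mod 367) for each prime q ∈ {2, 3, 61}.
g = 2: 2^183 ≡ 1 — hits 1, so not a primitive root.
g = 3: 3^183 ≡ 366; 3^122 ≡ 1 — hits 1, so not a primitive root.
g = 4: 4^183 ≡ 1 — hits 1, so not a primitive root.
g = 5: 5^183 ≡ 366; 5^122 ≡ 1 — hits 1, so not a primitive root.
g = 6: 6^183 ≡ 366; 6^122 ≡ 283; 6^6 ≡ 47 — none is 1, so 6 is a primitive root.
The smallest primitive root modulo 367 is 6.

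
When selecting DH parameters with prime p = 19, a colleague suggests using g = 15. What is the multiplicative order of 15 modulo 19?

Since 15 ∈ (Z/19Z)^×, its order divides φ(19) = 19 − 1 = 18 = 2 · 3^2.
Divisors of 18: 1, 2, 3, 6, 9, 18.
Evaluate successive powers at the divisors of 18:
15^1 ≡ 15 (mod 19)
15^2 ≡ 16 (mod 19)
15^3 ≡ 12 (mod 19)
15^6 ≡ 11 (mod 19)
15^9 ≡ 18 (mod 19)
15^18 ≡ 1 (mod 19) ✓
Therefore the multiplicative order of 15 modulo 19 is 18.

18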